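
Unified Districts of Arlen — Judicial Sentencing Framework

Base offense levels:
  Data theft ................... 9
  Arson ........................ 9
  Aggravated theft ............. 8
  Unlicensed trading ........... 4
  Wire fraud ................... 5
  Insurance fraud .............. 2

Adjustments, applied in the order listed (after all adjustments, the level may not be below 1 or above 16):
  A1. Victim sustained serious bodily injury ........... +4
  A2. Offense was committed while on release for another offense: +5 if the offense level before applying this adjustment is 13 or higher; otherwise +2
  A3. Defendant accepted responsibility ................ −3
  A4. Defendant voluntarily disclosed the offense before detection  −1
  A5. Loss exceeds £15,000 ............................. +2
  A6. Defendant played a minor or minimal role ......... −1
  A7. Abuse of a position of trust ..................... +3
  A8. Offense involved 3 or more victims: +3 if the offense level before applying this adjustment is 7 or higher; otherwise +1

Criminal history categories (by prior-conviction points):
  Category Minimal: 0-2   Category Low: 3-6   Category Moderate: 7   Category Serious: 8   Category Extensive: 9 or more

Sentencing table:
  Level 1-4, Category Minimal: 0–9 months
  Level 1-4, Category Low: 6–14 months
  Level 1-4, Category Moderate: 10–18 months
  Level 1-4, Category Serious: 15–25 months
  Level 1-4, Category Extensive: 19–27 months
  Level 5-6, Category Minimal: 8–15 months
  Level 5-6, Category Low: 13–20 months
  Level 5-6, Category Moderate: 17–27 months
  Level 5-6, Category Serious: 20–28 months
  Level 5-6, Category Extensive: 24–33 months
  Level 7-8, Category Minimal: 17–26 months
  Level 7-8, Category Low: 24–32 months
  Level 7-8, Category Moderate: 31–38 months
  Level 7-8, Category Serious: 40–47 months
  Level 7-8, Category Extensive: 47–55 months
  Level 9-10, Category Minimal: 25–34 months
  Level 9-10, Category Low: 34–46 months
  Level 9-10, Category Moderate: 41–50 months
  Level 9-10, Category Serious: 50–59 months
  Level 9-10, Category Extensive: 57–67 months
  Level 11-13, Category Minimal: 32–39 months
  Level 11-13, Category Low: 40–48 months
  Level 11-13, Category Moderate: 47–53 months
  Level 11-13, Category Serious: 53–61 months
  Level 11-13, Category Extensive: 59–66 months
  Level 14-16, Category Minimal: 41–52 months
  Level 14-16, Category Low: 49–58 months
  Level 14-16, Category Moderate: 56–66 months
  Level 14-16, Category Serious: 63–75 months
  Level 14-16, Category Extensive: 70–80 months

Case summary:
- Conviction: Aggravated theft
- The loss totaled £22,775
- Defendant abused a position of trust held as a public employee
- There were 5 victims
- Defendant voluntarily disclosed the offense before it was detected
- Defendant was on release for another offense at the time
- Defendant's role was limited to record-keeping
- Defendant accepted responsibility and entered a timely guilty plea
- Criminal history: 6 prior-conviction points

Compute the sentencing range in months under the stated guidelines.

Base offense level for aggravated theft: 8.
A1 does not apply.
A2 applies (level before this adjustment is 8 < 13, so +2): 8 + 2 = 10.
A3 applies: 10 − 3 = 7.
A4 applies: 7 − 1 = 6.
A5 applies: 6 + 2 = 8.
A6 applies: 8 − 1 = 7.
A7 applies: 7 + 3 = 10.
A8 applies (level before this adjustment is 10 ≥ 7, so +3): 10 + 3 = 13.
Final offense level: 13.
Criminal history: 6 prior points → Category Low (3-6).
Level 13 falls in the 11-13 band.
Grid: Level 11-13 × Category Low = 40-48 months.

40-48 months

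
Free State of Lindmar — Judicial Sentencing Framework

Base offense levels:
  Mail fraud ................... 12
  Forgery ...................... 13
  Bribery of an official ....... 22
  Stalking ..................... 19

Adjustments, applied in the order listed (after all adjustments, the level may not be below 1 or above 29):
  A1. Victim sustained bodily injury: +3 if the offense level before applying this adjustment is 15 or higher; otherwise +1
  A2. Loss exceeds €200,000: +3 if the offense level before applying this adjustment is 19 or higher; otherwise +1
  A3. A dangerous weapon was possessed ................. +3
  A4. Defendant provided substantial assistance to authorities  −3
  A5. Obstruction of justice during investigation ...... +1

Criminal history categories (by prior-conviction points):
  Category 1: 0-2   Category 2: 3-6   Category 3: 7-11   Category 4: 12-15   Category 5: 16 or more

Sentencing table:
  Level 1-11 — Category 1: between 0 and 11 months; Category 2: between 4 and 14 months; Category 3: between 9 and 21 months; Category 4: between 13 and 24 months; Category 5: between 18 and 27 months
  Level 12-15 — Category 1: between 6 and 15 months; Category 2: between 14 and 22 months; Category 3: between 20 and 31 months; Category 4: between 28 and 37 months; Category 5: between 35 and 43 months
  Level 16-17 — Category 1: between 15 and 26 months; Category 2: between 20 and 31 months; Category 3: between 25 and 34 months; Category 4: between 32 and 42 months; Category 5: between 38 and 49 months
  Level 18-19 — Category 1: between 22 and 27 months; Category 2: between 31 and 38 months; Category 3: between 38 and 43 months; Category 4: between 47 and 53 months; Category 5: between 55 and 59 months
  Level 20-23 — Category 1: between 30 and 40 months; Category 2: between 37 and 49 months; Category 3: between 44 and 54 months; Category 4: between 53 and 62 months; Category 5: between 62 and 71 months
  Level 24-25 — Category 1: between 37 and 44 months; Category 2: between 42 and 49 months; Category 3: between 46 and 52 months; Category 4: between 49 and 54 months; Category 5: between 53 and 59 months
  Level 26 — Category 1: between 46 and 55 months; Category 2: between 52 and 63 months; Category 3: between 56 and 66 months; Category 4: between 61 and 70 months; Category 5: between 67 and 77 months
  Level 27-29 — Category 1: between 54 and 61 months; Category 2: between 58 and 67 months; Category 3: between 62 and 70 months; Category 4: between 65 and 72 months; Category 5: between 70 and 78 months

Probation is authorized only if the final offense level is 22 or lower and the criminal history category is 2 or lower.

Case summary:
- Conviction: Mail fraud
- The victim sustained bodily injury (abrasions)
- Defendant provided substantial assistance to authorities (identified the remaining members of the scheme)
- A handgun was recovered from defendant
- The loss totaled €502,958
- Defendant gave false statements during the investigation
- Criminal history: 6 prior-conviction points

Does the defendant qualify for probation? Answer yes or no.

Yes

Base offense level for mail fraud: 12.
A1 applies (level before this adjustment is 12 < 15, so +1): 12 + 1 = 13.
A2 applies (level before this adjustment is 13 < 19, so +1): 13 + 1 = 14.
A3 applies: 14 + 3 = 17.
A4 applies: 17 − 3 = 14.
A5 applies: 14 + 1 = 15.
Final offense level: 15.
Criminal history: 6 prior points → Category 2 (3-6).
Level 15 falls in the 12-15 band.
Grid: Level 12-15 × Category 2 = 14-22 months.
Probation check: level 15 ≤ 22 and category 2 ≤ 2 → eligible.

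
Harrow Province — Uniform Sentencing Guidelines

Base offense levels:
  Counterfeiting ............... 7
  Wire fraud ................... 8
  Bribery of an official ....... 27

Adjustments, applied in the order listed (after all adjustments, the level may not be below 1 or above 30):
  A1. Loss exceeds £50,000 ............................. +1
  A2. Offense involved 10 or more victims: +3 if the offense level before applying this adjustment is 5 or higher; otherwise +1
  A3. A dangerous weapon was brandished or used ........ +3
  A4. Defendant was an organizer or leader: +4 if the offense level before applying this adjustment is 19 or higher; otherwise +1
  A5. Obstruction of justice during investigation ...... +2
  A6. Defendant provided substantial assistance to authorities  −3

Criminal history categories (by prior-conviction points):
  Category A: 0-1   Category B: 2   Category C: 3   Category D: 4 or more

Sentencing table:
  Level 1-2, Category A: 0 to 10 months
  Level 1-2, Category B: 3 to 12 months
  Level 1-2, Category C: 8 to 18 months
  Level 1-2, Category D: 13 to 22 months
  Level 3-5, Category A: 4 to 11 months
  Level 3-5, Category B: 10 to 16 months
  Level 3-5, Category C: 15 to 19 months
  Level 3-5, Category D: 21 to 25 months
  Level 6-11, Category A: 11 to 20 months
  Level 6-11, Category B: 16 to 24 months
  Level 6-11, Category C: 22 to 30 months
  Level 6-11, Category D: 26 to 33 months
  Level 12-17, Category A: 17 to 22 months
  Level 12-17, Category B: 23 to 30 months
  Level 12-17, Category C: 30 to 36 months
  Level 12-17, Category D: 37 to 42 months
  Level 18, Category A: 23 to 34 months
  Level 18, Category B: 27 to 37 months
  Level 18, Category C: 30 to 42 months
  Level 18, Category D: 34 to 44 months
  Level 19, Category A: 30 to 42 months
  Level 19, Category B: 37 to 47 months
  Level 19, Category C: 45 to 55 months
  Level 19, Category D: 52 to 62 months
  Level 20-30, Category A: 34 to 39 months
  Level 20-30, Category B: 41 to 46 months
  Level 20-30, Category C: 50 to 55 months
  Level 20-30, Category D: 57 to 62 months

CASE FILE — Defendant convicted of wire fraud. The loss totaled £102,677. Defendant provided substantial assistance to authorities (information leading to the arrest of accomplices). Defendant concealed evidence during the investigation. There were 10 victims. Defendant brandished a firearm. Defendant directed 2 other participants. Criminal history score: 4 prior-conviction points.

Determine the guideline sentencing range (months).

Base offense level for wire fraud: 8.
A1 applies: 8 + 1 = 9.
A2 applies (level before this adjustment is 9 ≥ 5, so +3): 9 + 3 = 12.
A3 applies: 12 + 3 = 15.
A4 applies (level before this adjustment is 15 < 19, so +1): 15 + 1 = 16.
A5 applies: 16 + 2 = 18.
A6 applies: 18 − 3 = 15.
Final offense level: 15.
Criminal history: 4 prior points → Category D (4+).
Level 15 falls in the 12-17 band.
Grid: Level 12-17 × Category D = 37-42 months.

37-42 months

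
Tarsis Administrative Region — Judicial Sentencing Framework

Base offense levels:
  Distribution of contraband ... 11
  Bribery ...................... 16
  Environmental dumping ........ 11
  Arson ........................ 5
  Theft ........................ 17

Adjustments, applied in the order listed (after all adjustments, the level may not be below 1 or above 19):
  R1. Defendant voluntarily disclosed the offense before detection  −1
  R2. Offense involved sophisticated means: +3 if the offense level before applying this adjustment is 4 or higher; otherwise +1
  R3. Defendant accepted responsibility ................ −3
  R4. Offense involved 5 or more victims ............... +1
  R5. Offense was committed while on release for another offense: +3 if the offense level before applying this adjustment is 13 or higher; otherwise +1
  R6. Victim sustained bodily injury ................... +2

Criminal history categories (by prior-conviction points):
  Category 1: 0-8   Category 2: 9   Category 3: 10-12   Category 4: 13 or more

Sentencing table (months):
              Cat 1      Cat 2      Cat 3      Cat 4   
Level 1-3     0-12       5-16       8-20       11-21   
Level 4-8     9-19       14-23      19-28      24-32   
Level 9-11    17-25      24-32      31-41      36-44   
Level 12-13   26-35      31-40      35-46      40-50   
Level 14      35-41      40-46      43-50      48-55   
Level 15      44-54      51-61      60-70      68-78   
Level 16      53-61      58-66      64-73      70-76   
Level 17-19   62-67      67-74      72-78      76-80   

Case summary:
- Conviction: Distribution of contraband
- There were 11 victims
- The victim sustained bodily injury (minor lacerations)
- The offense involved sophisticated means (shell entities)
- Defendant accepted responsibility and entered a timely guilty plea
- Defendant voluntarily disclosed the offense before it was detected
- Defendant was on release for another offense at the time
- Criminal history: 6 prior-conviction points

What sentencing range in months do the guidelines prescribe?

Base offense level for distribution of contraband: 11.
R1 applies: 11 − 1 = 10.
R2 applies (level before this adjustment is 10 ≥ 4, so +3): 10 + 3 = 13.
R3 applies: 13 − 3 = 10.
R4 applies: 10 + 1 = 11.
R5 applies (level before this adjustment is 11 < 13, so +1): 11 + 1 = 12.
R6 applies: 12 + 2 = 14.
Final offense level: 14.
Criminal history: 6 prior points → Category 1 (0-8).
Level 14 falls in the 14 band.
Grid: Level 14 × Category 1 = 35-41 months.

35-41 months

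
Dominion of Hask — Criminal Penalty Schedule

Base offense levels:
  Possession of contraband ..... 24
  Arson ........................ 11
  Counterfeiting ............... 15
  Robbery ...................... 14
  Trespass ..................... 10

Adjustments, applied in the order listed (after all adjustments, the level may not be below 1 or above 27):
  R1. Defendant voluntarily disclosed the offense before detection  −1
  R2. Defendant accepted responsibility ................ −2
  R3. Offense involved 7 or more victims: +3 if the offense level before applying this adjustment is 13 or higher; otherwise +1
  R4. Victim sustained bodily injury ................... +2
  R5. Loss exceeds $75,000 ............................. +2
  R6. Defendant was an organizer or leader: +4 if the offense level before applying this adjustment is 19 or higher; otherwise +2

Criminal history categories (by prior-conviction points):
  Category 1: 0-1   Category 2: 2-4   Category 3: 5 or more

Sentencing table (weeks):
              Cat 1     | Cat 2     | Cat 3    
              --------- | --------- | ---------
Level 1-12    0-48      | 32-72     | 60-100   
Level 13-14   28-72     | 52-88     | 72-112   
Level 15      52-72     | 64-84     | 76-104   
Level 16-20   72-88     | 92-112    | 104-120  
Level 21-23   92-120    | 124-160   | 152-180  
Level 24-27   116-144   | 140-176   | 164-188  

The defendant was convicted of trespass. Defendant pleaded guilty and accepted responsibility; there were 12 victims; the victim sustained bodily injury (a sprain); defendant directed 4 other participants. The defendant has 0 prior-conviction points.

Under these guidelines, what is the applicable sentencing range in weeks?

Base offense level for trespass: 10.
R2 applies: 10 − 2 = 8.
R3 applies (level before this adjustment is 8 < 13, so +1): 8 + 1 = 9.
R4 applies: 9 + 2 = 11.
R5 does not apply.
R6 applies (level before this adjustment is 11 < 19, so +2): 11 + 2 = 13.
Final offense level: 13.
Criminal history: 0 prior points → Category 1 (0-1).
Level 13 falls in the 13-14 band.
Grid: Level 13-14 × Category 1 = 28-72 weeks.

28-72 weeks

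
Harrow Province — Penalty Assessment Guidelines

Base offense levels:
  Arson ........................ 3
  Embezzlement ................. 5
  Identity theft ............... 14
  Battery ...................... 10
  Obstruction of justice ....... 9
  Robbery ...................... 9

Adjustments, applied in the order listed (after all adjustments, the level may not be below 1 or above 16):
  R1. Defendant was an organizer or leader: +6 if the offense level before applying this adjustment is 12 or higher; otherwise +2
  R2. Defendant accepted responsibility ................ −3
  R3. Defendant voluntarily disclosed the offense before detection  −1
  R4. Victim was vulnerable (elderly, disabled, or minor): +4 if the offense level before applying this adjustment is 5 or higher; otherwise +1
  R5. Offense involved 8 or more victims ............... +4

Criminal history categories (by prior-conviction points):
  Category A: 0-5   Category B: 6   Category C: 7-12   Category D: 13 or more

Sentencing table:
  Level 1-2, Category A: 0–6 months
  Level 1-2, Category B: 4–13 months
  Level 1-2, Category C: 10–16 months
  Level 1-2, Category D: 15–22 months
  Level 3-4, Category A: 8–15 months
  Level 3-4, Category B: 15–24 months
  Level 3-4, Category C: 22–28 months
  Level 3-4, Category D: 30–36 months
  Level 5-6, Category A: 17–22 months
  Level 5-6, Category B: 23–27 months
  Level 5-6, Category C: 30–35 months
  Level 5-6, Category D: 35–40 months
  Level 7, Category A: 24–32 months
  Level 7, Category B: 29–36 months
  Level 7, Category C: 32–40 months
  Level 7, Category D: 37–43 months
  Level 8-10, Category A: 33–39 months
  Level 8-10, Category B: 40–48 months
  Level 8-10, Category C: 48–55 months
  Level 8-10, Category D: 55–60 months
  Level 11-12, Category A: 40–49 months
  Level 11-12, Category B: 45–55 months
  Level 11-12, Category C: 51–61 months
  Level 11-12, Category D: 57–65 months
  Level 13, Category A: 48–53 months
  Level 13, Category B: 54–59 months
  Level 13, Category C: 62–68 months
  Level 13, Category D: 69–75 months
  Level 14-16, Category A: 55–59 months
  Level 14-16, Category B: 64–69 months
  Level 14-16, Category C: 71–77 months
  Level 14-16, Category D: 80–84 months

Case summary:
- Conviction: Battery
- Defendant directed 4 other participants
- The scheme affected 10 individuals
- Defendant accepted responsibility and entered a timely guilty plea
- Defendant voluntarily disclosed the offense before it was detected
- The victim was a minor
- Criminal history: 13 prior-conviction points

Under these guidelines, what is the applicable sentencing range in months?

80-84 months

Base offense level for battery: 10.
R1 applies (level before this adjustment is 10 < 12, so +2): 10 + 2 = 12.
R2 applies: 12 − 3 = 9.
R3 applies: 9 − 1 = 8.
R4 applies (level before this adjustment is 8 ≥ 5, so +4): 8 + 4 = 12.
R5 applies: 12 + 4 = 16.
Final offense level: 16.
Criminal history: 13 prior points → Category D (13+).
Level 16 falls in the 14-16 band.
Grid: Level 14-16 × Category D = 80-84 months.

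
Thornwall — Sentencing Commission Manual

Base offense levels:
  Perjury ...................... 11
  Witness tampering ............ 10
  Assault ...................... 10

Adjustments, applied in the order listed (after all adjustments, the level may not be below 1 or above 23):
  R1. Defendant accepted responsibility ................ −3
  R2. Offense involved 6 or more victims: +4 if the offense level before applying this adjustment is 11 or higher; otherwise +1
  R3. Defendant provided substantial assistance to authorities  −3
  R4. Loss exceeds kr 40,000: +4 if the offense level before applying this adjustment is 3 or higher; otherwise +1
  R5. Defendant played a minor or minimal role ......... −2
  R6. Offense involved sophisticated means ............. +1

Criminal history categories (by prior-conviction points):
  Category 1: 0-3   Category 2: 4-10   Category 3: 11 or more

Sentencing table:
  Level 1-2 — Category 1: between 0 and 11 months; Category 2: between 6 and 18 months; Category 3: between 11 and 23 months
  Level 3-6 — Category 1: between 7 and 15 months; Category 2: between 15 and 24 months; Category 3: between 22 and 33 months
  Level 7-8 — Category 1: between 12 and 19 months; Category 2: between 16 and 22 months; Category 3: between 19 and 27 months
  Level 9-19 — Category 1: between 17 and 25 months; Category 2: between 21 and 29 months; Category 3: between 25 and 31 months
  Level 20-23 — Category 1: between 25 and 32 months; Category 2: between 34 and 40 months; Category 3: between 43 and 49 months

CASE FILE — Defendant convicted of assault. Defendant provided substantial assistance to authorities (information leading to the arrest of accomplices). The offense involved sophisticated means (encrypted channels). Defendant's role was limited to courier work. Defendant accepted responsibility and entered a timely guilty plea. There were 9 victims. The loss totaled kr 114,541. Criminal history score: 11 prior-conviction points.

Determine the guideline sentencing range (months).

Base offense level for assault: 10.
R1 applies: 10 − 3 = 7.
R2 applies (level before this adjustment is 7 < 11, so +1): 7 + 1 = 8.
R3 applies: 8 − 3 = 5.
R4 applies (level before this adjustment is 5 ≥ 3, so +4): 5 + 4 = 9.
R5 applies: 9 − 2 = 7.
R6 applies: 7 + 1 = 8.
Final offense level: 8.
Criminal history: 11 prior points → Category 3 (11+).
Level 8 falls in the 7-8 band.
Grid: Level 7-8 × Category 3 = 19-27 months.

19-27 months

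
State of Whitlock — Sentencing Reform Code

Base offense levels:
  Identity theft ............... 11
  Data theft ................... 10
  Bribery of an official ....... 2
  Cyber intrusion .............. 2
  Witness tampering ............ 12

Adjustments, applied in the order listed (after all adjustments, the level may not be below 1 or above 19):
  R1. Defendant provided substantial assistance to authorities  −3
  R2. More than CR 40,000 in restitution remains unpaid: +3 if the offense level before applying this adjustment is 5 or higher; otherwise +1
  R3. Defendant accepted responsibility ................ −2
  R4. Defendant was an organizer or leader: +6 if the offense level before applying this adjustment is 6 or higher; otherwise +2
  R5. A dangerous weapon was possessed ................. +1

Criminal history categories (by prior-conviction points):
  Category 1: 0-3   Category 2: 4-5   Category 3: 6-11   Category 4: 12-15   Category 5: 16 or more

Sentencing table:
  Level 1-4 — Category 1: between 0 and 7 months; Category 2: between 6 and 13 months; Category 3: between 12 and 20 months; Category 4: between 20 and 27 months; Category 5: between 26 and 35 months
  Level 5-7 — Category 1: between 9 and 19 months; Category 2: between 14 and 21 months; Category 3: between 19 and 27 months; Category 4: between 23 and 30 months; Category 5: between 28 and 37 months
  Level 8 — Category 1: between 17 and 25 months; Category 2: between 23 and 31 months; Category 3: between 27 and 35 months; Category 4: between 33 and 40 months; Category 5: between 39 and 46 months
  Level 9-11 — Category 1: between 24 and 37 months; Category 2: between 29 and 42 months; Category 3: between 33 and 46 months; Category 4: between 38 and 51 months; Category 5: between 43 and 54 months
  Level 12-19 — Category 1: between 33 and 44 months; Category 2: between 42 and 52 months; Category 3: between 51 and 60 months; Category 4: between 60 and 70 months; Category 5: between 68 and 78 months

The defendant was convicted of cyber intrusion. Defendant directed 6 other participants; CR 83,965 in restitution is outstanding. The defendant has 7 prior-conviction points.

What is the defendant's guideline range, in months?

Base offense level for cyber intrusion: 2.
R2 applies (level before this adjustment is 2 < 5, so +1): 2 + 1 = 3.
R3 does not apply.
R4 applies (level before this adjustment is 3 < 6, so +2): 3 + 2 = 5.
R5 does not apply.
Final offense level: 5.
Criminal history: 7 prior points → Category 3 (6-11).
Level 5 falls in the 5-7 band.
Grid: Level 5-7 × Category 3 = 19-27 months.

19-27 months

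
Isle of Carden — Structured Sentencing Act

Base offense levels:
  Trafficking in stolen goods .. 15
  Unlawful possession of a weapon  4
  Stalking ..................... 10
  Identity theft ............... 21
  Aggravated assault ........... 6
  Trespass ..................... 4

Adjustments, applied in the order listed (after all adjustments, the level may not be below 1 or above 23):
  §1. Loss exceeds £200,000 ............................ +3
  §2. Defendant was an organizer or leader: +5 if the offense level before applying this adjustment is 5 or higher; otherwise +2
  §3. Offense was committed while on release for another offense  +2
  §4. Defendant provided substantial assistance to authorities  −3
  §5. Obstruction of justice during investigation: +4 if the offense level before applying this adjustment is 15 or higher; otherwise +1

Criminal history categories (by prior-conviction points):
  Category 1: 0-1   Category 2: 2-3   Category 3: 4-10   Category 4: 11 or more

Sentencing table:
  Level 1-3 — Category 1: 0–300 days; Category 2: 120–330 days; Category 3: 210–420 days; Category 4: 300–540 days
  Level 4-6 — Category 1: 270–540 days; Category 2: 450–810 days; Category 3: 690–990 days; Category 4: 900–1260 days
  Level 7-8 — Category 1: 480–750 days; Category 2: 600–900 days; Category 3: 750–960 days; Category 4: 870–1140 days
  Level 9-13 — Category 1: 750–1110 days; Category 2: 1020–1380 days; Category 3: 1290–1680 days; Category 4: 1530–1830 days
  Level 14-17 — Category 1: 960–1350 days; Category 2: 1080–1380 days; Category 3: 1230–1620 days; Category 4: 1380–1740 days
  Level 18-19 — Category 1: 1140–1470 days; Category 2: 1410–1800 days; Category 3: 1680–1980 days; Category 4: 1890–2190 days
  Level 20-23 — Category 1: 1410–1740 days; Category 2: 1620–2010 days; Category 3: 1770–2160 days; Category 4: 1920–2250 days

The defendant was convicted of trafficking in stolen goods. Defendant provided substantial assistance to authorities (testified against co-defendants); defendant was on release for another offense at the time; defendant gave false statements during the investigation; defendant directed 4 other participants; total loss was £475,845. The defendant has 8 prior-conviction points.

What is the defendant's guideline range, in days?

1770-2160 days

Base offense level for trafficking in stolen goods: 15.
§1 applies: 15 + 3 = 18.
§2 applies (level before this adjustment is 18 ≥ 5, so +5): 18 + 5 = 23.
§3 applies: 23 + 2 = 25.
§4 applies: 25 − 3 = 22.
§5 applies (level before this adjustment is 22 ≥ 15, so +4): 22 + 4 = 26.
Level 26 exceeds the maximum of 23; capped at 23.
Final offense level: 23.
Criminal history: 8 prior points → Category 3 (4-10).
Level 23 falls in the 20-23 band.
Grid: Level 20-23 × Category 3 = 1770-2160 days.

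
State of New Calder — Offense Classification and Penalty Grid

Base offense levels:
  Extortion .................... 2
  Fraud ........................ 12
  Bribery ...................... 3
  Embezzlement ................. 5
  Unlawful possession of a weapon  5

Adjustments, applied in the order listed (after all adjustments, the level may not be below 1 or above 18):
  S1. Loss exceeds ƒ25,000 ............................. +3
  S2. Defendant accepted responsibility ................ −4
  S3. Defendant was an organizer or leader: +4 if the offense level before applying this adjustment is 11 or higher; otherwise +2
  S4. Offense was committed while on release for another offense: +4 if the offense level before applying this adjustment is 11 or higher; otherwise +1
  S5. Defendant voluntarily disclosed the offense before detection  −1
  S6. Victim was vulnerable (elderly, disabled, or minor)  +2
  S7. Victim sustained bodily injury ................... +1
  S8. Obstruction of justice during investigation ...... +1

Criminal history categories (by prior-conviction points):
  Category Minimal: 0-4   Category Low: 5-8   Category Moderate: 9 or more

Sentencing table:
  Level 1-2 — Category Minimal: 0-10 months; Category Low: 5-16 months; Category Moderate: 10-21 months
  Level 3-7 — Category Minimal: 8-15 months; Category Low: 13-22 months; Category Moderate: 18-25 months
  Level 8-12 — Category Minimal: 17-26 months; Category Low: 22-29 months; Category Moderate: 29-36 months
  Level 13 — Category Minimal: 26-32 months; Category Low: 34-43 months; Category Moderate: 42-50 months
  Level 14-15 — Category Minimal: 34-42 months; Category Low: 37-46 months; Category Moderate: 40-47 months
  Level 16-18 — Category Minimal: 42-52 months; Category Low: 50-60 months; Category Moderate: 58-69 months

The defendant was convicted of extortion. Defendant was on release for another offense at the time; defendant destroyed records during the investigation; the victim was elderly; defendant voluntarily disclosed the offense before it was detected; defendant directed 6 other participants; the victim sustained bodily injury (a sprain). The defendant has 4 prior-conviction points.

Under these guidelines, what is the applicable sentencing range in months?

17-26 months

Base offense level for extortion: 2.
S3 applies (level before this adjustment is 2 < 11, so +2): 2 + 2 = 4.
S4 applies (level before this adjustment is 4 < 11, so +1): 4 + 1 = 5.
S5 applies: 5 − 1 = 4.
S6 applies: 4 + 2 = 6.
S7 applies: 6 + 1 = 7.
S8 applies: 7 + 1 = 8.
Final offense level: 8.
Criminal history: 4 prior points → Category Minimal (0-4).
Level 8 falls in the 8-12 band.
Grid: Level 8-12 × Category Minimal = 17-26 months.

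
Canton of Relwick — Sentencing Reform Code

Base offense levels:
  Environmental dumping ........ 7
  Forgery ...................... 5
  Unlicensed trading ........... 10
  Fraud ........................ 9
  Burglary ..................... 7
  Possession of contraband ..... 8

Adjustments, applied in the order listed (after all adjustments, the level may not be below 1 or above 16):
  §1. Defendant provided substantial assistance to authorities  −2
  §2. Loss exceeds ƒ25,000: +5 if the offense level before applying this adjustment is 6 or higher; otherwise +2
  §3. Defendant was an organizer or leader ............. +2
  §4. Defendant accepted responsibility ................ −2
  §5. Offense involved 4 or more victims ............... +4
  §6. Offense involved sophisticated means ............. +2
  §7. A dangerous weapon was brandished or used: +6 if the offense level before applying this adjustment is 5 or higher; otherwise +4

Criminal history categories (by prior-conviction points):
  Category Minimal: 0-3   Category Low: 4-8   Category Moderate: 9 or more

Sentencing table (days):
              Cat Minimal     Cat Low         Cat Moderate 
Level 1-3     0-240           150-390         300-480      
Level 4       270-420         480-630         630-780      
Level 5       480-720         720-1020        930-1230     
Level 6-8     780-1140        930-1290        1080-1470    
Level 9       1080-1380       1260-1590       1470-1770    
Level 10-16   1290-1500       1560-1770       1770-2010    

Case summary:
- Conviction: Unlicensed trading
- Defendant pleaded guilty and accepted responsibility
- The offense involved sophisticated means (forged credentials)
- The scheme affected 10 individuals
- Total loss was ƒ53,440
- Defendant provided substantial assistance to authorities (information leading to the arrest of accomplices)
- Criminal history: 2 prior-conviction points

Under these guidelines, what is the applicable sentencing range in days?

Base offense level for unlicensed trading: 10.
§1 applies: 10 − 2 = 8.
§2 applies (level before this adjustment is 8 ≥ 6, so +5): 8 + 5 = 13.
§3 does not apply.
§4 applies: 13 − 2 = 11.
§5 applies: 11 + 4 = 15.
§6 applies: 15 + 2 = 17.
Level 17 exceeds the maximum of 16; capped at 16.
Final offense level: 16.
Criminal history: 2 prior points → Category Minimal (0-3).
Level 16 falls in the 10-16 band.
Grid: Level 10-16 × Category Minimal = 1290-1500 days.

1290-1500 days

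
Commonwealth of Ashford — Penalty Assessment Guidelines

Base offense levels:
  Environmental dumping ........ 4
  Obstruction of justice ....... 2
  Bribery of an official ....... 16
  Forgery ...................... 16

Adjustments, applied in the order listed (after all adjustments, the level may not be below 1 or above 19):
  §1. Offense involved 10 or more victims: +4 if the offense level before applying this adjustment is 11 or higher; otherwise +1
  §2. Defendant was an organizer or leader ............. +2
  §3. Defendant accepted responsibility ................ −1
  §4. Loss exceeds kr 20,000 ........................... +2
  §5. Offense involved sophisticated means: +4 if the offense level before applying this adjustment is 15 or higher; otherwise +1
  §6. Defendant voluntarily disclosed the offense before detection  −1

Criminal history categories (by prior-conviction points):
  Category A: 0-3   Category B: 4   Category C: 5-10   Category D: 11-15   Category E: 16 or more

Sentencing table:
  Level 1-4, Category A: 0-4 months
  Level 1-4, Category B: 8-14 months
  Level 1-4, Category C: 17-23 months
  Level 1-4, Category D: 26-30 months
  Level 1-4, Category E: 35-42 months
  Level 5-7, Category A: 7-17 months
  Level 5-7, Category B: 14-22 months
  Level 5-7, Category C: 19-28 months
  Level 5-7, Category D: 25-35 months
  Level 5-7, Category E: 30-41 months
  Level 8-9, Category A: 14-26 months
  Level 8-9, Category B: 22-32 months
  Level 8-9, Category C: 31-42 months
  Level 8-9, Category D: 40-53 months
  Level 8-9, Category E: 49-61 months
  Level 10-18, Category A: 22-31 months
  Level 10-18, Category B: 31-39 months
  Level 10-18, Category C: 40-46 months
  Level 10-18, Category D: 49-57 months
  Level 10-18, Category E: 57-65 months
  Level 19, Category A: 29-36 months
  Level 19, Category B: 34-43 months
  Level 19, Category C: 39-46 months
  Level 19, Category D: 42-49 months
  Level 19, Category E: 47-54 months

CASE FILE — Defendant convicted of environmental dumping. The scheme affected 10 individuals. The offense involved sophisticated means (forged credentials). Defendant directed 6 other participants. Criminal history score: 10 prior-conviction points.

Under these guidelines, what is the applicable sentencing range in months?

31-42 months

Base offense level for environmental dumping: 4.
§1 applies (level before this adjustment is 4 < 11, so +1): 4 + 1 = 5.
§2 applies: 5 + 2 = 7.
§3 does not apply.
§4 does not apply.
§5 applies (level before this adjustment is 7 < 15, so +1): 7 + 1 = 8.
§6 does not apply.
Final offense level: 8.
Criminal history: 10 prior points → Category C (5-10).
Level 8 falls in the 8-9 band.
Grid: Level 8-9 × Category C = 31-42 months.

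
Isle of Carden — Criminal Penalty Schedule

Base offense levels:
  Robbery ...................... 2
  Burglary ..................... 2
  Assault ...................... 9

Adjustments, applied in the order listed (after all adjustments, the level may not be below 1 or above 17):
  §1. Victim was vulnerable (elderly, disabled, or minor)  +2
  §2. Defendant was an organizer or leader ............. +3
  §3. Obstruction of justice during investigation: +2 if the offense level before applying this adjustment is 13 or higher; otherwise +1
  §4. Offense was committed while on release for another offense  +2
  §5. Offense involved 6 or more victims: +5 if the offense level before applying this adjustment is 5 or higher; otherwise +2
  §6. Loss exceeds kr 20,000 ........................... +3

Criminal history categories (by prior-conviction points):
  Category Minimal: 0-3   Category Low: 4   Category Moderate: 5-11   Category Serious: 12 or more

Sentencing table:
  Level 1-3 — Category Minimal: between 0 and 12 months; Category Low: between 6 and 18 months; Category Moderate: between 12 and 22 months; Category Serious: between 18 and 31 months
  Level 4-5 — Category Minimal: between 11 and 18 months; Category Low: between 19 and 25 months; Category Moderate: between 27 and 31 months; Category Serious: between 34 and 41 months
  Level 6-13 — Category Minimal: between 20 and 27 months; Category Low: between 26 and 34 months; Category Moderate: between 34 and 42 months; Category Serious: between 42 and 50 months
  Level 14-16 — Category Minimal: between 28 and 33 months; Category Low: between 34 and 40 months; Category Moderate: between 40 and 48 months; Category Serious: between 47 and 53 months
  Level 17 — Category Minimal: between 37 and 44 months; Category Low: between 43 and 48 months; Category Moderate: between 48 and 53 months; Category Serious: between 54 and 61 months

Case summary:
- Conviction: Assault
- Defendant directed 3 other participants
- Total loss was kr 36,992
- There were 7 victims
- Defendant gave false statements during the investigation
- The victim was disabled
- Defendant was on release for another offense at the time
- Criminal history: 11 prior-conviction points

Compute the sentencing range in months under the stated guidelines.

48-53 months

Base offense level for assault: 9.
§1 applies: 9 + 2 = 11.
§2 applies: 11 + 3 = 14.
§3 applies (level before this adjustment is 14 ≥ 13, so +2): 14 + 2 = 16.
§4 applies: 16 + 2 = 18.
§5 applies (level before this adjustment is 18 ≥ 5, so +5): 18 + 5 = 23.
§6 applies: 23 + 3 = 26.
Level 26 exceeds the maximum of 17; capped at 17.
Final offense level: 17.
Criminal history: 11 prior points → Category Moderate (5-11).
Level 17 falls in the 17 band.
Grid: Level 17 × Category Moderate = 48-53 months.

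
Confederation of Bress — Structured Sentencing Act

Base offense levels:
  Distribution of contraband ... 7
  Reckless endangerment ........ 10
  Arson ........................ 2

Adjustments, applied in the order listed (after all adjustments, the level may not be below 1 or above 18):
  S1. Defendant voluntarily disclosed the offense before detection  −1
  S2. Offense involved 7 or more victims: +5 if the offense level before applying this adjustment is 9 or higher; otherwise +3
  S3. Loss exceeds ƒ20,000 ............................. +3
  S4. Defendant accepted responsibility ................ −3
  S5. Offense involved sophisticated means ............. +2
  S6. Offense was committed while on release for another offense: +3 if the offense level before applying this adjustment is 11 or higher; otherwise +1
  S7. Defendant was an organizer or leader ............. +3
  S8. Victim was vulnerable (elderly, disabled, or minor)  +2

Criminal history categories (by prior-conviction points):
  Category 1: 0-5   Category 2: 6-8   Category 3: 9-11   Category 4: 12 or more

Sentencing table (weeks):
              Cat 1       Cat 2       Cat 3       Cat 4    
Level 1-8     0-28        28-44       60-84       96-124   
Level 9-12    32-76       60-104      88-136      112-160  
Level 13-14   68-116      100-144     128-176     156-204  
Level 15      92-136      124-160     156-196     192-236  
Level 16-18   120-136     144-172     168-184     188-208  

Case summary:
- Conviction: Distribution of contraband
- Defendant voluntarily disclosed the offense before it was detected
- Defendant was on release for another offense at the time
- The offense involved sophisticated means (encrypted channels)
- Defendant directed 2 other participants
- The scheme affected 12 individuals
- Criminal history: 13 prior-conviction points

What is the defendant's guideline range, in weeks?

188-208 weeks

Base offense level for distribution of contraband: 7.
S1 applies: 7 − 1 = 6.
S2 applies (level before this adjustment is 6 < 9, so +3): 6 + 3 = 9.
S4 does not apply.
S5 applies: 9 + 2 = 11.
S6 applies (level before this adjustment is 11 ≥ 11, so +3): 11 + 3 = 14.
S7 applies: 14 + 3 = 17.
Final offense level: 17.
Criminal history: 13 prior points → Category 4 (12+).
Level 17 falls in the 16-18 band.
Grid: Level 16-18 × Category 4 = 188-208 weeks.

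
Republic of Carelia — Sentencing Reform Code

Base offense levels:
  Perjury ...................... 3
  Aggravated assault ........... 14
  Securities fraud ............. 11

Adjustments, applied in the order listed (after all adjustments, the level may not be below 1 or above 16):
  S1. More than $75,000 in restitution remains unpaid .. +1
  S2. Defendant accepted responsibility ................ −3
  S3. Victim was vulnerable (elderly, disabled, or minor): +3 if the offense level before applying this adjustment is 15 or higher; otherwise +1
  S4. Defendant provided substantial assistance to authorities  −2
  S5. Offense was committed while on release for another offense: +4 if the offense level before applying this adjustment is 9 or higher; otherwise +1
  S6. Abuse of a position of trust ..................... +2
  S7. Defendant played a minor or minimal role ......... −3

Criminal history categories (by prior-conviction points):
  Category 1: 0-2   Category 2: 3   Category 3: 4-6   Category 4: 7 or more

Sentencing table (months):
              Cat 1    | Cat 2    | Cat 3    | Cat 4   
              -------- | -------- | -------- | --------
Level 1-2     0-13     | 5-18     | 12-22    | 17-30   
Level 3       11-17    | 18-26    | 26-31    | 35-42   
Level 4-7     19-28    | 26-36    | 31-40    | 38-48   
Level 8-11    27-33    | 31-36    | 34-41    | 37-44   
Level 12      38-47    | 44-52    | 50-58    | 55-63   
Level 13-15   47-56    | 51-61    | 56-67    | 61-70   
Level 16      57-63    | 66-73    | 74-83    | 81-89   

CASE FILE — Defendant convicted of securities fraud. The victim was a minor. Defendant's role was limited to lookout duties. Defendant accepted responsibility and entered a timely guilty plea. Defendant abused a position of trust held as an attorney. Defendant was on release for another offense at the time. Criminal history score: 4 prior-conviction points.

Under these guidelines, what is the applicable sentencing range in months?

Base offense level for securities fraud: 11.
S1 does not apply.
S2 applies: 11 − 3 = 8.
S3 applies (level before this adjustment is 8 < 15, so +1): 8 + 1 = 9.
S5 applies (level before this adjustment is 9 ≥ 9, so +4): 9 + 4 = 13.
S6 applies: 13 + 2 = 15.
S7 applies: 15 − 3 = 12.
Final offense level: 12.
Criminal history: 4 prior points → Category 3 (4-6).
Level 12 falls in the 12 band.
Grid: Level 12 × Category 3 = 50-58 months.

50-58 months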